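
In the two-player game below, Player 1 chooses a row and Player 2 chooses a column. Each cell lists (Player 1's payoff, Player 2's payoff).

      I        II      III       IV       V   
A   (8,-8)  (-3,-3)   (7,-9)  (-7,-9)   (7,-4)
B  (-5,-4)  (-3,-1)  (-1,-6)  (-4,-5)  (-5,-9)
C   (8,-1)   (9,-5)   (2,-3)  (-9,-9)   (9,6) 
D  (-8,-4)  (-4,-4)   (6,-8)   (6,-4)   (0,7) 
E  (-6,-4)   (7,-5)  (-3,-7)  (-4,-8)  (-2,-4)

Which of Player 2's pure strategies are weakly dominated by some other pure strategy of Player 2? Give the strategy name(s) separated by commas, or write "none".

III, IV

I: no other strategy beats it everywhere (II at C (-1>-5); III at A (-8>-9); IV at A (-8>-9); V at B (-4>-9)).
II is not dominated — it holds its own against I at A (-3>-8); III at A (-3>-9); IV at A (-3>-9); V at A (-3>-4).
III is weakly dominated by I (A: -8>-9, B: -4>-6, C: -1>-3, D: -4>-8, E: -4>-7).
IV is weakly dominated by I (A: -8>-9, B: -4>-5, C: -1>-9, D: -4=-4, E: -4>-8).
Nothing dominates V: I at A (-4>-8); II at C (6>-5); III at A (-4>-9); IV at A (-4>-9).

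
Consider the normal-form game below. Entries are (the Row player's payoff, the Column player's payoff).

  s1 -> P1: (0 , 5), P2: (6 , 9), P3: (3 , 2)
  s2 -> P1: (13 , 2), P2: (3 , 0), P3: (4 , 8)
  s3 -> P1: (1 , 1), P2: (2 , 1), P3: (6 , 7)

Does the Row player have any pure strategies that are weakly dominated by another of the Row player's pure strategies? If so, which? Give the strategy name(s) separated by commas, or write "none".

none

s1 is not dominated — it holds its own against s2 at P2 (6>3); s3 at P2 (6>2).
s2 is not dominated — it holds its own against s1 at P1 (13>0); s3 at P1 (13>1).
s3: no other strategy beats it everywhere (s1 at P1 (1>0); s2 at P3 (6>4)).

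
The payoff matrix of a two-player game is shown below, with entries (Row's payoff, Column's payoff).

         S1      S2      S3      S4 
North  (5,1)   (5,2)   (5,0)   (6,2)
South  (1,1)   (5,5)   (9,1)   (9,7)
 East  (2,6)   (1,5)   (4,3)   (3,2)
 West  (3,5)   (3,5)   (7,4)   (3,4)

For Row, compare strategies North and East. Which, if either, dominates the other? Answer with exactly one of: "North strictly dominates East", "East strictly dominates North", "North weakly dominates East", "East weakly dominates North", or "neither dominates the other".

North strictly dominates East

North's payoffs vs East's, by Column's action — S1: 5>2, S2: 5>1, S3: 5>4, S4: 6>3.
Every comparison favours North, so North strictly dominates East.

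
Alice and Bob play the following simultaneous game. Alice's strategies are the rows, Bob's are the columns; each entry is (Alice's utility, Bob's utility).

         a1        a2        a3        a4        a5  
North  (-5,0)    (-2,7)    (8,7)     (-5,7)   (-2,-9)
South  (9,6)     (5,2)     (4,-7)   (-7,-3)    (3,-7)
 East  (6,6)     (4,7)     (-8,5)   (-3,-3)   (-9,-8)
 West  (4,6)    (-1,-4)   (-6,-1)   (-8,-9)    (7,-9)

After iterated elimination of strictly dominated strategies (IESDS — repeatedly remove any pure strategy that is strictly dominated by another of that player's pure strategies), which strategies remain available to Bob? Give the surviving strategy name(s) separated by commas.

a1, a2, a3, a4

Column a5 is eliminated: a1 beats it against every remaining row (North: 0>-9, South: 6>-7, East: 6>-8, West: 6>-9).
For Alice, South strictly dominates West on the remaining columns (a1: 9>4, a2: 5>-1, a3: 4>-6, a4: -7>-8); eliminate West.
Among the remaining strategies, none is strictly dominated by another pure strategy of the same player, so the elimination stops.
Surviving strategies — Alice: {North, South, East}; Bob: {a1, a2, a3, a4}.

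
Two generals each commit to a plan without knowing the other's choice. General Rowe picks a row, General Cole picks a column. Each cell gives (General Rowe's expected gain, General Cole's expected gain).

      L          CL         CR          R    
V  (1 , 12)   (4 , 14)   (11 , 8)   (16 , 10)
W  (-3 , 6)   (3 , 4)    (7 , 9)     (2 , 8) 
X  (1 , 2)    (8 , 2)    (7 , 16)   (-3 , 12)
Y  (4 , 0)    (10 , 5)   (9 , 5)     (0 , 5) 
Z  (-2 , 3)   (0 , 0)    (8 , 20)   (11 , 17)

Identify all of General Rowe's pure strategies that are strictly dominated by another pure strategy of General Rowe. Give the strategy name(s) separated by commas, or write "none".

W, X, Z

V is not dominated — it holds its own against W at L (1>-3); X at L (1=1); Y at CR (11>9); Z at L (1>-2).
W is strictly dominated by V (L: 1>-3, CL: 4>3, CR: 11>7, R: 16>2).
X: dominated, since Y does at least as well everywhere (L: 4>1, CL: 10>8, CR: 9>7, R: 0>-3).
Nothing dominates Y: V at L (4>1); W at L (4>-3); X at L (4>1); Z at L (4>-2).
Z: dominated, since V does at least as well everywhere (L: 1>-2, CL: 4>0, CR: 11>8, R: 16>11).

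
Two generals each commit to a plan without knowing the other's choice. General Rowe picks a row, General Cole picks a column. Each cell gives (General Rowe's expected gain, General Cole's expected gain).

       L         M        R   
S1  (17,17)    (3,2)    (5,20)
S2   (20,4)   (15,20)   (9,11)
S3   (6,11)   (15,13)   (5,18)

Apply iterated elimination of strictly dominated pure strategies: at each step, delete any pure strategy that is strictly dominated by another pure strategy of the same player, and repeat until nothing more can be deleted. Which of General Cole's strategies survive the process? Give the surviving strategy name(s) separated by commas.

For General Rowe, S2 strictly dominates S1 on the remaining columns (L: 20>17, M: 15>3, R: 9>5); eliminate S1.
General Cole's strategy L is strictly dominated by M (S2: 20>4, S3: 13>11) and is removed.
Among the remaining strategies, none is strictly dominated by another pure strategy of the same player, so the elimination stops.
Surviving strategies — General Rowe: {S2, S3}; General Cole: {M, R}.

M, R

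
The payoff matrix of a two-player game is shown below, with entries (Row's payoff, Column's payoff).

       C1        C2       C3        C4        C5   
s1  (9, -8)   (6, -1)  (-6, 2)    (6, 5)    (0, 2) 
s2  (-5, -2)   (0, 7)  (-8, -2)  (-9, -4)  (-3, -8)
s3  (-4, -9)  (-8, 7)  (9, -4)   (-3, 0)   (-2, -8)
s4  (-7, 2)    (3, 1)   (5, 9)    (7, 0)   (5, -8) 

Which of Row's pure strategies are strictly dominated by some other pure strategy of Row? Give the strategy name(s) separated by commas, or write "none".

Nothing dominates s1: s2 at C1 (9>-5); s3 at C1 (9>-4); s4 at C1 (9>-7).
s2: dominated, since s1 does at least as well everywhere (C1: 9>-5, C2: 6>0, C3: -6>-8, C4: 6>-9, C5: 0>-3).
s3: no other strategy beats it everywhere (s1 at C3 (9>-6); s2 at C1 (-4>-5); s4 at C1 (-4>-7)).
s4: no other strategy beats it everywhere (s1 at C3 (5>-6); s2 at C2 (3>0); s3 at C2 (3>-8)).

s2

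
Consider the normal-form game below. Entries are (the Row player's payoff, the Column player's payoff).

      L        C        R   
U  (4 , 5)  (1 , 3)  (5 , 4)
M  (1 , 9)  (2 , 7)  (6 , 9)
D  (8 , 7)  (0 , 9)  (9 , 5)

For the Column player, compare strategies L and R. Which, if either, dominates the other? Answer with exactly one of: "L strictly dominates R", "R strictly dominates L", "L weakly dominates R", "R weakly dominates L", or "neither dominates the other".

L's payoffs vs R's, by the Row player's action — U: 5>4, M: 9=9, D: 7>5.
L is at least as good everywhere and strictly better somewhere (tied only at M), so L weakly but not strictly dominates R.

L weakly dominates R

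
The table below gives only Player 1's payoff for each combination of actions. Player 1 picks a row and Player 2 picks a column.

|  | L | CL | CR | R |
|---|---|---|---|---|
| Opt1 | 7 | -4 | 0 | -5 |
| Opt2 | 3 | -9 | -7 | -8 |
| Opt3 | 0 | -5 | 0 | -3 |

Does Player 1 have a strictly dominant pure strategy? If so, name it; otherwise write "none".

Opt1 fails to dominate Opt3 at CR (0=0).
Opt2 fails to dominate Opt1 at L (3<7).
Opt3 fails to dominate Opt1 at L (0<7).
No single strategy dominates all the others.

none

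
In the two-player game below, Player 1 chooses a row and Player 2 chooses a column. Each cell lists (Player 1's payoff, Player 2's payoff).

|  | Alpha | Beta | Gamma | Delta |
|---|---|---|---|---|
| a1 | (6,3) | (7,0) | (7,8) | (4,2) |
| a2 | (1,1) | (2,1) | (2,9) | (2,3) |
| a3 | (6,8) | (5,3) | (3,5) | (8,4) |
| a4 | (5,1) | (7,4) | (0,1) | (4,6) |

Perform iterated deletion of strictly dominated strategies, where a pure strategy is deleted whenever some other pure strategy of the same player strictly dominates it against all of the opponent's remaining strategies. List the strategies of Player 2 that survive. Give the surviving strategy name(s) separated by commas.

Player 1's strategy a2 is strictly dominated by a1 (Alpha: 6>1, Beta: 7>2, Gamma: 7>2, Delta: 4>2) and is removed.
For Player 2, Delta strictly dominates Beta on the remaining rows (a1: 2>0, a3: 4>3, a4: 6>4); eliminate Beta.
For Player 1, a3 strictly dominates a4 on the remaining columns (Alpha: 6>5, Gamma: 3>0, Delta: 8>4); eliminate a4.
Column Delta is eliminated: Alpha beats it against every remaining row (a1: 3>2, a3: 8>4).
Among the remaining strategies, none is strictly dominated by another pure strategy of the same player, so the elimination stops.
Surviving strategies — Player 1: {a1, a3}; Player 2: {Alpha, Gamma}.

Alpha, Gamma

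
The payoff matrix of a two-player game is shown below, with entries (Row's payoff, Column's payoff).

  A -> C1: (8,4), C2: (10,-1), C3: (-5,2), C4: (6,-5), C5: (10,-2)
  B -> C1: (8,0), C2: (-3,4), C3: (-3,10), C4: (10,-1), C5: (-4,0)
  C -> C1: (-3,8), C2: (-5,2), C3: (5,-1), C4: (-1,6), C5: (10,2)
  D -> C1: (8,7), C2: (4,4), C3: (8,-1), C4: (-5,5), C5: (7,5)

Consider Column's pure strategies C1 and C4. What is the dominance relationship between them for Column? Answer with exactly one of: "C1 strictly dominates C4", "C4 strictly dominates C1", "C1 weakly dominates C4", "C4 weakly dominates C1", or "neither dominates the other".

C1's payoffs vs C4's, by Row's action — A: 4>-5, B: 0>-1, C: 8>6, D: 7>5.
C1 gives a strictly higher payoff against each opponent action, so C1 strictly dominates C4.

C1 strictly dominates C4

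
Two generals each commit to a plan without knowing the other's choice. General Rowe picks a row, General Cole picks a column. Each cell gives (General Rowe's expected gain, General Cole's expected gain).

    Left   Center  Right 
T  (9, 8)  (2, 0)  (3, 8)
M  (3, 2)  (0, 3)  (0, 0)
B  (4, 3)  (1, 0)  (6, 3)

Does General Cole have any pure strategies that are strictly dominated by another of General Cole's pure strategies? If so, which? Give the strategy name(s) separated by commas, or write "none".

Left is not dominated — it holds its own against Center at T (8>0); Right at T (8=8).
Center: no other strategy beats it everywhere (Left at M (3>2); Right at M (3>0)).
Right is not dominated — it holds its own against Left at T (8=8); Center at T (8>0).

none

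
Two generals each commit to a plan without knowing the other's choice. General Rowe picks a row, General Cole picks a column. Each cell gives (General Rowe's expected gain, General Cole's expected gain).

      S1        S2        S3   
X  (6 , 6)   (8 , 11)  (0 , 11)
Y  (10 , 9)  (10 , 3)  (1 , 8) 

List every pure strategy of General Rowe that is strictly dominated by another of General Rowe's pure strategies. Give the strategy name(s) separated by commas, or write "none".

X

X is strictly dominated by Y (S1: 10>6, S2: 10>8, S3: 1>0).
Y: no other strategy beats it everywhere (X at S1 (10>6)).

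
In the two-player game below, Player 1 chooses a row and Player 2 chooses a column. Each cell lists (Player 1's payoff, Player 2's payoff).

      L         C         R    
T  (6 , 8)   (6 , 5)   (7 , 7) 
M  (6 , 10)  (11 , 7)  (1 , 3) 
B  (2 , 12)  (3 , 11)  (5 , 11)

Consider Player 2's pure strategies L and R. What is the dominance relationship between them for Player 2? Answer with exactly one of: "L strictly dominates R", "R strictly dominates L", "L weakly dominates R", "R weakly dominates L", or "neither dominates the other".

L's payoffs vs R's, by Player 1's action — T: 8>7, M: 10>3, B: 12>11.
Every comparison favours L, so L strictly dominates R.

L strictly dominates R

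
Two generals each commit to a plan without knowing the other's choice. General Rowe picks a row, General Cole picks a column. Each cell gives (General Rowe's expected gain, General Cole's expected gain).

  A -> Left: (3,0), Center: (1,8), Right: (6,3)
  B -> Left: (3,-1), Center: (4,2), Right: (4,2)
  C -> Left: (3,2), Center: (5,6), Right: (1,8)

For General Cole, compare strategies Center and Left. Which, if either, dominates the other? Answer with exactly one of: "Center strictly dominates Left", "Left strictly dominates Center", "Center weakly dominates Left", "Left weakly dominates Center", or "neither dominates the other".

Center strictly dominates Left

Center's payoffs vs Left's, by General Rowe's action — A: 8>0, B: 2>-1, C: 6>2.
Every comparison favours Center, so Center strictly dominates Left.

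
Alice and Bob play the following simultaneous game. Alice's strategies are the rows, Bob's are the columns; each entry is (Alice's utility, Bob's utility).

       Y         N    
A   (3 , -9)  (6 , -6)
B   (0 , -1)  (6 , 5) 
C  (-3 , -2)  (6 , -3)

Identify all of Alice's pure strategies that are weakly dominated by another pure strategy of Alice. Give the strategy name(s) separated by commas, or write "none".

B, C

A is not dominated — it holds its own against B at Y (3>0); C at Y (3>-3).
A weakly dominates B — Y: 3>0, N: 6=6.
C is weakly dominated by A (Y: 3>-3, N: 6=6).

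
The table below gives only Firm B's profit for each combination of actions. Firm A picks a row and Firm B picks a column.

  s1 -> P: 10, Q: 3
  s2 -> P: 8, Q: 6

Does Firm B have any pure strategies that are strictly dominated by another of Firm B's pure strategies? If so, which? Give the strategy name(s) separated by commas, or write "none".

Q

P: no other strategy beats it everywhere (Q at s1 (10>3)).
Q is strictly dominated by P (s1: 10>3, s2: 8>6).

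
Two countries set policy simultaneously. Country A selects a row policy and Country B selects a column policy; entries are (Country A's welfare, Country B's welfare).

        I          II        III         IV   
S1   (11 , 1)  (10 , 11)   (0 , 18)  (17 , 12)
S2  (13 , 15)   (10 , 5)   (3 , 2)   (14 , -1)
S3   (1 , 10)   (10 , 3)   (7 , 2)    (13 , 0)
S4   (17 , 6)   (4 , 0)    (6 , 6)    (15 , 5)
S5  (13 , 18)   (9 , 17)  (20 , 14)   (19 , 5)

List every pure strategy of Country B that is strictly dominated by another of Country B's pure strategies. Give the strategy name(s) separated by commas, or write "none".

IV

I is not dominated — it holds its own against II at S2 (15>5); III at S2 (15>2); IV at S2 (15>-1).
II is not dominated — it holds its own against I at S1 (11>1); III at S2 (5>2); IV at S2 (5>-1).
Nothing dominates III: I at S1 (18>1); II at S1 (18>11); IV at S1 (18>12).
III strictly dominates IV — S1: 18>12, S2: 2>-1, S3: 2>0, S4: 6>5, S5: 14>5.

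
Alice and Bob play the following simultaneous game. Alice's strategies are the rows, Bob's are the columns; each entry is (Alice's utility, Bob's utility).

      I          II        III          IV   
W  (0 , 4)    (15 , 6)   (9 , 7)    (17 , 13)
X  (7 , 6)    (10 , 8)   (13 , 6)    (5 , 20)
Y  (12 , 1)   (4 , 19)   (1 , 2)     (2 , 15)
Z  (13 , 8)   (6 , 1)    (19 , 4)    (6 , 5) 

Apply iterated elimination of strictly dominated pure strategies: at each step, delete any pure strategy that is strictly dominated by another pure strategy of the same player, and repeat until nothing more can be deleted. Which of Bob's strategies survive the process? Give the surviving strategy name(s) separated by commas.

I, IV

For Alice, Z strictly dominates Y on the remaining columns (I: 13>12, II: 6>4, III: 19>1, IV: 6>2); eliminate Y.
Bob's strategy II is strictly dominated by IV (W: 13>6, X: 20>8, Z: 5>1) and is removed.
Row X is eliminated: Z beats it against every remaining column (I: 13>7, III: 19>13, IV: 6>5).
For Bob, IV strictly dominates III on the remaining rows (W: 13>7, Z: 5>4); eliminate III.
Among the remaining strategies, none is strictly dominated by another pure strategy of the same player, so the elimination stops.
Surviving strategies — Alice: {W, Z}; Bob: {I, IV}.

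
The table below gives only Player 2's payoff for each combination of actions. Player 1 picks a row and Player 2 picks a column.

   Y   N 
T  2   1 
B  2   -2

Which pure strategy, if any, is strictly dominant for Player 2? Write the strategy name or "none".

Y

Y vs N: T: 2>1, B: 2>-2.
Y strictly beats every other strategy against every opponent action, so it is strictly dominant.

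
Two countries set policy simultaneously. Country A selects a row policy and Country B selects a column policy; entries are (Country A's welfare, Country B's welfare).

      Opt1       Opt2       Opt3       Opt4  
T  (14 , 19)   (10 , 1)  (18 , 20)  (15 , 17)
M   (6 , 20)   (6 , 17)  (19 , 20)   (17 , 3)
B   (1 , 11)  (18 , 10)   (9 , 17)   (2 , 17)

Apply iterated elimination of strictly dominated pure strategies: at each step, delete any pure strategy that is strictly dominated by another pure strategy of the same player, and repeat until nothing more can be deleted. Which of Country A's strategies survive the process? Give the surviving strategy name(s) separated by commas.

Column Opt2 is eliminated: Opt1 beats it against every remaining row (T: 19>1, M: 20>17, B: 11>10).
Country A's strategy B is strictly dominated by T (Opt1: 14>1, Opt3: 18>9, Opt4: 15>2) and is removed.
For Country B, Opt1 strictly dominates Opt4 on the remaining rows (T: 19>17, M: 20>3); eliminate Opt4.
Among the remaining strategies, none is strictly dominated by another pure strategy of the same player, so the elimination stops.
Surviving strategies — Country A: {T, M}; Country B: {Opt1, Opt3}.

T, M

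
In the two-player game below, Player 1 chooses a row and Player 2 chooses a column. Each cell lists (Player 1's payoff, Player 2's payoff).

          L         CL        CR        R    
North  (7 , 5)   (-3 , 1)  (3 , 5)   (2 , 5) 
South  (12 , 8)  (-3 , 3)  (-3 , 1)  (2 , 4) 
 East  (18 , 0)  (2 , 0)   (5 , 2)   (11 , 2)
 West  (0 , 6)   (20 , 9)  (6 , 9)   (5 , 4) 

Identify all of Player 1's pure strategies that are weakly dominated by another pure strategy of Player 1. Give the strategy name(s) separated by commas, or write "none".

North, South

North is weakly dominated by East (L: 18>7, CL: 2>-3, CR: 5>3, R: 11>2).
South is weakly dominated by East (L: 18>12, CL: 2>-3, CR: 5>-3, R: 11>2).
East is not dominated — it holds its own against North at L (18>7); South at L (18>12); West at L (18>0).
West: no other strategy beats it everywhere (North at CL (20>-3); South at CL (20>-3); East at CL (20>2)).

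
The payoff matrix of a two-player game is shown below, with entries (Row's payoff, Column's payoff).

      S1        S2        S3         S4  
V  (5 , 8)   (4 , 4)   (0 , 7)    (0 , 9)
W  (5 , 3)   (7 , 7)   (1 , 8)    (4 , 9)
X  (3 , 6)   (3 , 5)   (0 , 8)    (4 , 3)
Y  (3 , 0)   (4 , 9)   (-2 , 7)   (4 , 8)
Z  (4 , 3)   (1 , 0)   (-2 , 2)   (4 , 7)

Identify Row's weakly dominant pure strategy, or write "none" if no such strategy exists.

W vs V: S1: 5=5, S2: 7>4, S3: 1>0, S4: 4>0.
W vs X: S1: 5>3, S2: 7>3, S3: 1>0, S4: 4=4.
W vs Y: S1: 5>3, S2: 7>4, S3: 1>-2, S4: 4=4.
W vs Z: S1: 5>4, S2: 7>1, S3: 1>-2, S4: 4=4.
W is at least as good as every other strategy against every opponent action, so it is weakly dominant.

W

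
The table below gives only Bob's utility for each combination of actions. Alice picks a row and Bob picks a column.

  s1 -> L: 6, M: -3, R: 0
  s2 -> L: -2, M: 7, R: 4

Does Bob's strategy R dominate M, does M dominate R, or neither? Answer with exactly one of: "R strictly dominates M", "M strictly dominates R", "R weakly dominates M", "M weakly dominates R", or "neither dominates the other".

neither dominates the other

R's payoffs vs M's, by Alice's action — s1: 0>-3, s2: 4<7.
R does better at s1 but worse at s2; neither strategy dominates the other.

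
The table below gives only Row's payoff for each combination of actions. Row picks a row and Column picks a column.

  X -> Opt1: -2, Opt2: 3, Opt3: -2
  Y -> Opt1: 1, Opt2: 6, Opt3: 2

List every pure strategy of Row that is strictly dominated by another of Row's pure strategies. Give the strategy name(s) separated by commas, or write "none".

X

Y strictly dominates X — Opt1: 1>-2, Opt2: 6>3, Opt3: 2>-2.
Y is not dominated — it holds its own against X at Opt1 (1>-2).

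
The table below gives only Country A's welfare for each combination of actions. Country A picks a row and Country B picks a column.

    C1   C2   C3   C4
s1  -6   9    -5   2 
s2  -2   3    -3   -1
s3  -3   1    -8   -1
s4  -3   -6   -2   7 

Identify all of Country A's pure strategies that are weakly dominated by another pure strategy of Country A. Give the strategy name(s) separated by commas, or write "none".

s3

s1: no other strategy beats it everywhere (s2 at C2 (9>3); s3 at C2 (9>1); s4 at C2 (9>-6)).
s2 is not dominated — it holds its own against s1 at C1 (-2>-6); s3 at C1 (-2>-3); s4 at C1 (-2>-3).
s2 weakly dominates s3 — C1: -2>-3, C2: 3>1, C3: -3>-8, C4: -1=-1.
s4 is not dominated — it holds its own against s1 at C1 (-3>-6); s2 at C3 (-2>-3); s3 at C3 (-2>-8).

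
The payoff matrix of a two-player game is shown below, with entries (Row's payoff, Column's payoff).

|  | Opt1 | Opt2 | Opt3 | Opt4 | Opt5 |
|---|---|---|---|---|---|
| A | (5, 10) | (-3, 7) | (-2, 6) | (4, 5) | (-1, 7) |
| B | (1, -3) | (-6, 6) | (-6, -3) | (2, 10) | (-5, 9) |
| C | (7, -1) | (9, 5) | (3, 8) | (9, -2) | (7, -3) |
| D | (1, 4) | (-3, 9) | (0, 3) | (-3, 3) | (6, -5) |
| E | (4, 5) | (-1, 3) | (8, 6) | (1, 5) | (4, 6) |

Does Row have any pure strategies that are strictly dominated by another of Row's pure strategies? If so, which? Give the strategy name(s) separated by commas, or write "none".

A: dominated, since C does at least as well everywhere (Opt1: 7>5, Opt2: 9>-3, Opt3: 3>-2, Opt4: 9>4, Opt5: 7>-1).
B: dominated, since A does at least as well everywhere (Opt1: 5>1, Opt2: -3>-6, Opt3: -2>-6, Opt4: 4>2, Opt5: -1>-5).
Nothing dominates C: A at Opt1 (7>5); B at Opt1 (7>1); D at Opt1 (7>1); E at Opt1 (7>4).
C strictly dominates D — Opt1: 7>1, Opt2: 9>-3, Opt3: 3>0, Opt4: 9>-3, Opt5: 7>6.
Nothing dominates E: A at Opt2 (-1>-3); B at Opt1 (4>1); C at Opt3 (8>3); D at Opt1 (4>1).

A, B, D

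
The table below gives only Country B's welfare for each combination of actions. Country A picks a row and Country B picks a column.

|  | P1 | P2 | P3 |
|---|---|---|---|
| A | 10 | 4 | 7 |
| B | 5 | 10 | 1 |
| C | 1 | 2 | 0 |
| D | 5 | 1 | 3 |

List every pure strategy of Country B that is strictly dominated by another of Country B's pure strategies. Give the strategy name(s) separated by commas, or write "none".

P1: no other strategy beats it everywhere (P2 at A (10>4); P3 at A (10>7)).
P2: no other strategy beats it everywhere (P1 at B (10>5); P3 at B (10>1)).
P3 is strictly dominated by P1 (A: 10>7, B: 5>1, C: 1>0, D: 5>3).

P3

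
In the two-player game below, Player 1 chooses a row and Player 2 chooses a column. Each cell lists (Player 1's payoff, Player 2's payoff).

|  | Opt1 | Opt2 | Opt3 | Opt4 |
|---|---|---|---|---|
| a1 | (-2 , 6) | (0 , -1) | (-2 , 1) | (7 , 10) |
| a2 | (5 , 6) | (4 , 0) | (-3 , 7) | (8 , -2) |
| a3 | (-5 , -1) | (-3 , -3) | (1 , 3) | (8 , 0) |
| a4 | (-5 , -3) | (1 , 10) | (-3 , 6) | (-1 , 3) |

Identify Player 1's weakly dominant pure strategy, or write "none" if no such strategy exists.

none

a1 fails to dominate a2 at Opt1 (-2<5).
a2 fails to dominate a1 at Opt3 (-3<-2).
a3 fails to dominate a1 at Opt1 (-5<-2).
a4 fails to dominate a1 at Opt1 (-5<-2).
No single strategy dominates all the others.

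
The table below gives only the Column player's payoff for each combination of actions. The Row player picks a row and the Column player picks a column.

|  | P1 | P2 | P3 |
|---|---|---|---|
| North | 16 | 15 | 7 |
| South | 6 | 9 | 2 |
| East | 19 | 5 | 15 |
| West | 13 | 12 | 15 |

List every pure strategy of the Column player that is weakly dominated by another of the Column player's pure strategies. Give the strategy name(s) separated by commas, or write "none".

none

P1 is not dominated — it holds its own against P2 at North (16>15); P3 at North (16>7).
P2: no other strategy beats it everywhere (P1 at South (9>6); P3 at North (15>7)).
P3 is not dominated — it holds its own against P1 at West (15>13); P2 at East (15>5).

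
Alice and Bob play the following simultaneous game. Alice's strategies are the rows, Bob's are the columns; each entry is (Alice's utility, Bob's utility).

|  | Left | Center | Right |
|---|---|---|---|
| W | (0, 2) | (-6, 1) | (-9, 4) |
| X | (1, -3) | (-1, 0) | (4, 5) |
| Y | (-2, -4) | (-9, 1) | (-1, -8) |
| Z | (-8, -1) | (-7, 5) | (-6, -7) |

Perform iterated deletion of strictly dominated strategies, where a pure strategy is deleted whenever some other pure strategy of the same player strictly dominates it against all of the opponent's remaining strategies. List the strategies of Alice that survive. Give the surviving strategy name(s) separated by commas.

X

Row W is eliminated: X beats it against every remaining column (Left: 1>0, Center: -1>-6, Right: 4>-9).
Row Y is eliminated: X beats it against every remaining column (Left: 1>-2, Center: -1>-9, Right: 4>-1).
Alice's strategy Z is strictly dominated by X (Left: 1>-8, Center: -1>-7, Right: 4>-6) and is removed.
Column Left is eliminated: Center beats it against every remaining row (X: 0>-3).
For Bob, Right strictly dominates Center on the remaining rows (X: 5>0); eliminate Center.
Among the remaining strategies, none is strictly dominated by another pure strategy of the same player, so the elimination stops.
Surviving strategies — Alice: {X}; Bob: {Right}.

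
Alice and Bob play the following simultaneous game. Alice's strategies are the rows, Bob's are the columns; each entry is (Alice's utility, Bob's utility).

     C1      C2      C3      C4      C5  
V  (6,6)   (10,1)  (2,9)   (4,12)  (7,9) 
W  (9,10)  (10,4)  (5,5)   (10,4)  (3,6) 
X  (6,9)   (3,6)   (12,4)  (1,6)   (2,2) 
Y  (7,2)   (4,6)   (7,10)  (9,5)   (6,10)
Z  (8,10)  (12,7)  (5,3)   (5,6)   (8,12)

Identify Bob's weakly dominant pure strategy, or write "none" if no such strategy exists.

none

C1 fails to dominate C2 at Y (2<6).
C2 fails to dominate C1 at V (1<6).
C3 fails to dominate C1 at W (5<10).
C4 fails to dominate C1 at W (4<10).
C5 fails to dominate C1 at W (6<10).
No single strategy dominates all the others.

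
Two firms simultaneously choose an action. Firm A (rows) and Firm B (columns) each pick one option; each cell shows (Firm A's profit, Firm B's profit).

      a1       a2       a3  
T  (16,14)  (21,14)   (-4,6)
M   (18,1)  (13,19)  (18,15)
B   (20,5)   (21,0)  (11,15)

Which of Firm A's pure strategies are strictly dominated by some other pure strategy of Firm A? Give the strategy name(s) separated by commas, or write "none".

T: no other strategy beats it everywhere (M at a2 (21>13); B at a2 (21=21)).
Nothing dominates M: T at a1 (18>16); B at a3 (18>11).
B: no other strategy beats it everywhere (T at a1 (20>16); M at a1 (20>18)).

none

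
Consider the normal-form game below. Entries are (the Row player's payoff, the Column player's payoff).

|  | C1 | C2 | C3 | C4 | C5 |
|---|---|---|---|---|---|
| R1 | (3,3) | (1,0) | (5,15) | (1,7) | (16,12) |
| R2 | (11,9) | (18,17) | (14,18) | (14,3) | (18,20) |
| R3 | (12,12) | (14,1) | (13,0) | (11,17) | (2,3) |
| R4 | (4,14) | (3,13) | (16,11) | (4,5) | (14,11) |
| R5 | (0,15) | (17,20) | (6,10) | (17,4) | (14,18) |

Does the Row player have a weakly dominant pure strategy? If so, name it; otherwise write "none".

none

R1 fails to dominate R2 at C1 (3<11).
R2 fails to dominate R3 at C1 (11<12).
R3 fails to dominate R1 at C5 (2<16).
R4 fails to dominate R1 at C5 (14<16).
R5 fails to dominate R1 at C1 (0<3).
No single strategy dominates all the others.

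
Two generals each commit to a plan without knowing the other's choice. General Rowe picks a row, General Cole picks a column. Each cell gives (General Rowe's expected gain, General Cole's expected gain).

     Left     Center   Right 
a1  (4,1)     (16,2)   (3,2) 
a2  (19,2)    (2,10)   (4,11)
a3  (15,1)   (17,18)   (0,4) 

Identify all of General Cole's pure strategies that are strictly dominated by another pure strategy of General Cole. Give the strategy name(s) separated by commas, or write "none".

Left

Center strictly dominates Left — a1: 2>1, a2: 10>2, a3: 18>1.
Center is not dominated — it holds its own against Left at a1 (2>1); Right at a1 (2=2).
Nothing dominates Right: Left at a1 (2>1); Center at a1 (2=2).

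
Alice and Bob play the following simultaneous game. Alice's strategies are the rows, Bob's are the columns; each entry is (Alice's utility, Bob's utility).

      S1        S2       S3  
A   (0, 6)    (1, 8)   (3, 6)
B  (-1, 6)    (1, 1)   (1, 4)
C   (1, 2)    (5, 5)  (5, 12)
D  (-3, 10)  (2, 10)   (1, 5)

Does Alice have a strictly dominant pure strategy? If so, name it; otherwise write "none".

C

C vs A: S1: 1>0, S2: 5>1, S3: 5>3.
C vs B: S1: 1>-1, S2: 5>1, S3: 5>1.
C vs D: S1: 1>-3, S2: 5>2, S3: 5>1.
C strictly beats every other strategy against every opponent action, so it is strictly dominant.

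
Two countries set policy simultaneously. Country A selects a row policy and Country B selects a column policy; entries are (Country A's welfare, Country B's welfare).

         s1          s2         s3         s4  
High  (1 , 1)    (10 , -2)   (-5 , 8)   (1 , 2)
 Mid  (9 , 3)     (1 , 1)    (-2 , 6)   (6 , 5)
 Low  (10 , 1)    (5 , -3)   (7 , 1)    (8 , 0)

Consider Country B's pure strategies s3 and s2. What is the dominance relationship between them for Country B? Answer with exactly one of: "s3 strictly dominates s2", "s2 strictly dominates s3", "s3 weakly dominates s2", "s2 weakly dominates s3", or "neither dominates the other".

s3 strictly dominates s2

Compare s3 to s2 across every action of Country A: High: 8>-2, Mid: 6>1, Low: 1>-3.
Every comparison favours s3, so s3 strictly dominates s2.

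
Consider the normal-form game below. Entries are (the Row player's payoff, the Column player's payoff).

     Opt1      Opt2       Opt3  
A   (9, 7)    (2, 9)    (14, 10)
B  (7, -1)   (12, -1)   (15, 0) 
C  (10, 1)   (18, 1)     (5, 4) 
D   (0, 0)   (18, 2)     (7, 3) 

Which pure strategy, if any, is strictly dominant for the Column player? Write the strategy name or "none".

Opt3

Opt3 vs Opt1: A: 10>7, B: 0>-1, C: 4>1, D: 3>0.
Opt3 vs Opt2: A: 10>9, B: 0>-1, C: 4>1, D: 3>2.
Opt3 strictly beats every other strategy against every opponent action, so it is strictly dominant.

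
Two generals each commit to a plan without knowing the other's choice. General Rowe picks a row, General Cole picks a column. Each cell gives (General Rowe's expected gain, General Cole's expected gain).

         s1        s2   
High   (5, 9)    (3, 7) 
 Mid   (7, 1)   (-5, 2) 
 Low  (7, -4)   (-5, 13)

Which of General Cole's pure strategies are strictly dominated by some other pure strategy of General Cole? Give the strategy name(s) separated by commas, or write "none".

Nothing dominates s1: s2 at High (9>7).
Nothing dominates s2: s1 at Mid (2>1).

none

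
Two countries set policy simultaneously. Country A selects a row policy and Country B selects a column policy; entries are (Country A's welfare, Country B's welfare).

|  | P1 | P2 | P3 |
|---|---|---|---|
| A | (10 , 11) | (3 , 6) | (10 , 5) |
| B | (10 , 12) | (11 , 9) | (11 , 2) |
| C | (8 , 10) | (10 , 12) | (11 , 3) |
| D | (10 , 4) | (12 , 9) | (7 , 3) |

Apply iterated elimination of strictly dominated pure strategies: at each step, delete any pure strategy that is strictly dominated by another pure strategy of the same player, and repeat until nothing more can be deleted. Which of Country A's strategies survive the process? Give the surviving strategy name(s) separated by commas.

Column P3 is eliminated: P1 beats it against every remaining row (A: 11>5, B: 12>2, C: 10>3, D: 4>3).
Country A's strategy C is strictly dominated by B (P1: 10>8, P2: 11>10) and is removed.
Among the remaining strategies, none is strictly dominated by another pure strategy of the same player, so the elimination stops.
Surviving strategies — Country A: {A, B, D}; Country B: {P1, P2}.

A, B, D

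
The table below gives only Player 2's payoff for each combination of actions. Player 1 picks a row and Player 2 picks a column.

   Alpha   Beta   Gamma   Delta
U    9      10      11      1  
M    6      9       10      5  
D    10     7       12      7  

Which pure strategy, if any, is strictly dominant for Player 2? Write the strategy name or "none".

Gamma vs Alpha: U: 11>9, M: 10>6, D: 12>10.
Gamma vs Beta: U: 11>10, M: 10>9, D: 12>7.
Gamma vs Delta: U: 11>1, M: 10>5, D: 12>7.
Gamma strictly beats every other strategy against every opponent action, so it is strictly dominant.

Gamma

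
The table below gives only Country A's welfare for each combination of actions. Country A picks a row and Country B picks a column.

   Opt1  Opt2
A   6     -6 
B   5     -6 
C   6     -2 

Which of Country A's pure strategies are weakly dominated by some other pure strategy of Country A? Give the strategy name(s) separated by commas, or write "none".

C weakly dominates A — Opt1: 6=6, Opt2: -2>-6.
A weakly dominates B — Opt1: 6>5, Opt2: -6=-6.
C: no other strategy beats it everywhere (A at Opt2 (-2>-6); B at Opt1 (6>5)).

A, B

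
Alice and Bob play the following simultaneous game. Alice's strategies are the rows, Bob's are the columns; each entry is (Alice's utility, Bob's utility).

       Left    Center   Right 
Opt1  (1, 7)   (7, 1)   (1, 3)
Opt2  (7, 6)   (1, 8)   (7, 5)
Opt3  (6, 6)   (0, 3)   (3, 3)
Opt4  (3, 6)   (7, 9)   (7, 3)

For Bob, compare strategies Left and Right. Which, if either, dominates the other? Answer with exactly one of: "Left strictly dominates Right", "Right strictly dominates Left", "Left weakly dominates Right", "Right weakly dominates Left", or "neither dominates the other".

Compare Left to Right across each opponent action: Opt1: 7>3, Opt2: 6>5, Opt3: 6>3, Opt4: 6>3.
Left gives a strictly higher payoff against each opponent action, so Left strictly dominates Right.

Left strictly dominates Right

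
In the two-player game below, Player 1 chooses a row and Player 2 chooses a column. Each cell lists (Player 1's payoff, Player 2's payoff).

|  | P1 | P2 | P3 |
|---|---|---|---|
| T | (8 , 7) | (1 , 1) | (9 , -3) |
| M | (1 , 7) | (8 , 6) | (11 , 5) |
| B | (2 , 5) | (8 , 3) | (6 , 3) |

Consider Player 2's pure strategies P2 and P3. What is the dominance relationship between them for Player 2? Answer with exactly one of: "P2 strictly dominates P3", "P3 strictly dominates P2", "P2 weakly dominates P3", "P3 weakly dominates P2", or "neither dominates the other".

Compare P2 to P3 across each choice by Player 1: T: 1>-3, M: 6>5, B: 3=3.
P2 is at least as good everywhere and strictly better somewhere (tied only at B), so P2 weakly but not strictly dominates P3.

P2 weakly dominates P3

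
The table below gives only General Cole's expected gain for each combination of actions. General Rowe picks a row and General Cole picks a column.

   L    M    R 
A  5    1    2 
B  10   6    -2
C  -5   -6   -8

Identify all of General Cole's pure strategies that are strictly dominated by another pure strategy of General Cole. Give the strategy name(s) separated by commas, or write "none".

L is not dominated — it holds its own against M at A (5>1); R at A (5>2).
M: dominated, since L does at least as well everywhere (A: 5>1, B: 10>6, C: -5>-6).
L strictly dominates R — A: 5>2, B: 10>-2, C: -5>-8.

M, R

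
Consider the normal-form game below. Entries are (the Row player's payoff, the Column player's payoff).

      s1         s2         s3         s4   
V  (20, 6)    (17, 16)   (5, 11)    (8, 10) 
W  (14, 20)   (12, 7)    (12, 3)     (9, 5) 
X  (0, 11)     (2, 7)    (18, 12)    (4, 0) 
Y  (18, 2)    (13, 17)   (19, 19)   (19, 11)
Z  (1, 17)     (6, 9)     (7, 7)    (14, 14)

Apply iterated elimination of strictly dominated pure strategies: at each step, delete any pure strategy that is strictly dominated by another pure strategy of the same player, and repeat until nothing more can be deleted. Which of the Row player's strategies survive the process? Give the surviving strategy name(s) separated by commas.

The Row player's strategy W is strictly dominated by Y (s1: 18>14, s2: 13>12, s3: 19>12, s4: 19>9) and is removed.
The Row player's strategy X is strictly dominated by Y (s1: 18>0, s2: 13>2, s3: 19>18, s4: 19>4) and is removed.
Row Z is eliminated: Y beats it against every remaining column (s1: 18>1, s2: 13>6, s3: 19>7, s4: 19>14).
The Column player's strategy s1 is strictly dominated by s2 (V: 16>6, Y: 17>2) and is removed.
Column s4 is eliminated: s2 beats it against every remaining row (V: 16>10, Y: 17>11).
Among the remaining strategies, none is strictly dominated by another pure strategy of the same player, so the elimination stops.
Surviving strategies — the Row player: {V, Y}; the Column player: {s2, s3}.

V, Y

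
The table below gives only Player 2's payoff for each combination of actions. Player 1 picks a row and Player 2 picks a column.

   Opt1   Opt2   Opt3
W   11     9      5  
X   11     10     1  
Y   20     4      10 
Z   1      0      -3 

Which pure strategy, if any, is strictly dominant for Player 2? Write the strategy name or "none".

Opt1 vs Opt2: W: 11>9, X: 11>10, Y: 20>4, Z: 1>0.
Opt1 vs Opt3: W: 11>5, X: 11>1, Y: 20>10, Z: 1>-3.
Opt1 strictly beats every other strategy against every opponent action, so it is strictly dominant.

Opt1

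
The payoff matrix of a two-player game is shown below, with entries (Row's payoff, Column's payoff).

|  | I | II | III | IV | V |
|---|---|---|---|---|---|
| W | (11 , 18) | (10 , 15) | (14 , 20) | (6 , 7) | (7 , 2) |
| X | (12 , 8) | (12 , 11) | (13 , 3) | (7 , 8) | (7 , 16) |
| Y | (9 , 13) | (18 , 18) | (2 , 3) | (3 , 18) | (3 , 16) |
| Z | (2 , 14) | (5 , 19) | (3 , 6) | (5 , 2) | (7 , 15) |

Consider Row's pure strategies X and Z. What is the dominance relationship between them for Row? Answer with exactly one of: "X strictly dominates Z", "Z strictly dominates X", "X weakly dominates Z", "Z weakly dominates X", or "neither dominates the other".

X weakly dominates Z

X's payoffs vs Z's, by Column's action — I: 12>2, II: 12>5, III: 13>3, IV: 7>5, V: 7=7.
X is at least as good everywhere and strictly better somewhere (tied only at V), so X weakly but not strictly dominates Z.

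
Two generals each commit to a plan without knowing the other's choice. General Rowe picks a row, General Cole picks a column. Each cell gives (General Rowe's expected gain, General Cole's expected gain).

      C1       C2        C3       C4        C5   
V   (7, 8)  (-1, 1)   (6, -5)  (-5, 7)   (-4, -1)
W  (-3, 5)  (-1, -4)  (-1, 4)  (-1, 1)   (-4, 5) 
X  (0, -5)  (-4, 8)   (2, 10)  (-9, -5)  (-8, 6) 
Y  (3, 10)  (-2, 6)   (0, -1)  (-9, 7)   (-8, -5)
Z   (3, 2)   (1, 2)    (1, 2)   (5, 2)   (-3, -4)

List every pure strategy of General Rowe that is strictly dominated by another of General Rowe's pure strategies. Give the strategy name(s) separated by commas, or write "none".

Nothing dominates V: W at C1 (7>-3); X at C1 (7>0); Y at C1 (7>3); Z at C1 (7>3).
Z strictly dominates W — C1: 3>-3, C2: 1>-1, C3: 1>-1, C4: 5>-1, C5: -3>-4.
X is strictly dominated by V (C1: 7>0, C2: -1>-4, C3: 6>2, C4: -5>-9, C5: -4>-8).
Y: dominated, since V does at least as well everywhere (C1: 7>3, C2: -1>-2, C3: 6>0, C4: -5>-9, C5: -4>-8).
Nothing dominates Z: V at C2 (1>-1); W at C1 (3>-3); X at C1 (3>0); Y at C1 (3=3).

W, X, Y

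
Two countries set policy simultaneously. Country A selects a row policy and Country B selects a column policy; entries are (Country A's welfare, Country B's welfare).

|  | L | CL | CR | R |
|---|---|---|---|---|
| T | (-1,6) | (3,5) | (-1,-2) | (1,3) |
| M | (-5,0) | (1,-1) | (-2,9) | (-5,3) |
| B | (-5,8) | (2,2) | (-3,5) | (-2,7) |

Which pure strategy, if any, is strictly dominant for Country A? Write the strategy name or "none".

T vs M: L: -1>-5, CL: 3>1, CR: -1>-2, R: 1>-5.
T vs B: L: -1>-5, CL: 3>2, CR: -1>-3, R: 1>-2.
T strictly beats every other strategy against every opponent action, so it is strictly dominant.

T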